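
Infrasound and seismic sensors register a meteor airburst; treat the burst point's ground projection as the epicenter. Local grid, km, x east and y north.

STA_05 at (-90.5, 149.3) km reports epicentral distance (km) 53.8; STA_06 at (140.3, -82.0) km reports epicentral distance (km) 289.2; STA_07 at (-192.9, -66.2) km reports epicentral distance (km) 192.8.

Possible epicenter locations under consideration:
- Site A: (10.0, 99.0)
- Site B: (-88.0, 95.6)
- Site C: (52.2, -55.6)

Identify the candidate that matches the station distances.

For each candidate, compare |candidate − station| to the reported distance:
Site A: residuals STA_05 58.6, STA_06 66.2, STA_07 68.8 → max 68.8 km
Site B: residuals STA_05 0.0, STA_06 0.0, STA_07 0.0 → max 0.0 km
Site C: residuals STA_05 195.9, STA_06 197.2, STA_07 52.5 → max 197.2 km
Only Site B has all residuals ≈ 0.

Site B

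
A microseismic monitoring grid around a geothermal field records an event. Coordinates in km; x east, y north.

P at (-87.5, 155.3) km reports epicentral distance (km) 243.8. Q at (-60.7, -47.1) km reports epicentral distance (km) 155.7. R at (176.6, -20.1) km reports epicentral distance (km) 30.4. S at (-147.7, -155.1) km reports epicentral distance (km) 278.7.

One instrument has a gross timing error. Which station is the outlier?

R

Solve using three stations at a time. Using P, Q, S (subtract circle equations pairwise → linear system) gives (x, y) ≈ (91.0, -11.0).
Distances from that point to each station vs reported:
  P: calculated 244.0 vs reported 243.8 → residual 0.2 km
  Q: calculated 155.9 vs reported 155.7 → residual 0.2 km
  R: calculated 86.1 vs reported 30.4 → residual 55.7 km
  S: calculated 278.8 vs reported 278.7 → residual 0.1 km
P, Q, S are mutually consistent (residuals ≈ 0); R is off by 55.7 km.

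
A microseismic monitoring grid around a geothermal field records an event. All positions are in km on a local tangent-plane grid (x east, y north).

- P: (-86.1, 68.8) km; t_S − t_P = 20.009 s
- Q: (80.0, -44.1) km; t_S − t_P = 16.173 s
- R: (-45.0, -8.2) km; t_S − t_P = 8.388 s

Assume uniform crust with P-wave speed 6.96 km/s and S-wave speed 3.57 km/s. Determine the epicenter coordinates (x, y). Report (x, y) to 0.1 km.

-35.9 km east, -69.0 km north

Distance from S−P lag: d = Δt · v_P v_S / (v_P − v_S) = Δt · (6.96·3.57)/(6.96−3.57) ≈ 7.3296·Δt.
So d_P = 146.66, d_Q = 118.54, d_R = 61.48 km.
Circle about each station: (x + 86.1)² + (y − 68.8)² = 146.66²; (x − 80.0)² + (y + 44.1)² = 118.54²; (x + 45.0)² + (y + 8.2)² = 61.48².
Subtracting pairs of circle equations eliminates x²+y² and gives linear equations (the radical axes):
332.2 x − 225.8 y = 3655.58
82.2 x − 154.0 y = 7674.96
Solving the 2×2 system: x ≈ -35.9, y ≈ -69.0 km.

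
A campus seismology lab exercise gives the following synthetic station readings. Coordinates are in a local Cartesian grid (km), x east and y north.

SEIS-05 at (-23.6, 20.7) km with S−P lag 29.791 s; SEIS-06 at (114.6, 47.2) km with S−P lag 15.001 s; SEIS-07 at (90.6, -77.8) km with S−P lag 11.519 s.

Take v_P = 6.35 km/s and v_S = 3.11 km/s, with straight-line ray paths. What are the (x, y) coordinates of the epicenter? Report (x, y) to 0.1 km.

Distance from S−P lag: d = Δt · v_P v_S / (v_P − v_S) = Δt · (6.35·3.11)/(6.35−3.11) ≈ 6.0952·Δt.
So d_SEIS-05 = 181.58, d_SEIS-06 = 91.43, d_SEIS-07 = 70.21 km.
Circle about each station: (x + 23.6)² + (y − 20.7)² = 181.58²; (x − 114.6)² + (y − 47.2)² = 91.43²; (x − 90.6)² + (y + 77.8)² = 70.21².
Subtracting pairs of circle equations eliminates x²+y² and gives linear equations (the radical axes):
276.4 x + 53.0 y = 38987.40
228.4 x − 197.0 y = 41317.60
Solving the 2×2 system: x ≈ 148.3, y ≈ -37.8 km.
Check against SEIS-05 (with the unrounded x, y): √((x + 23.6)²+(y − 20.7)²) = 181.58 ≈ 181.58 km. ✓

(148.3, -37.8)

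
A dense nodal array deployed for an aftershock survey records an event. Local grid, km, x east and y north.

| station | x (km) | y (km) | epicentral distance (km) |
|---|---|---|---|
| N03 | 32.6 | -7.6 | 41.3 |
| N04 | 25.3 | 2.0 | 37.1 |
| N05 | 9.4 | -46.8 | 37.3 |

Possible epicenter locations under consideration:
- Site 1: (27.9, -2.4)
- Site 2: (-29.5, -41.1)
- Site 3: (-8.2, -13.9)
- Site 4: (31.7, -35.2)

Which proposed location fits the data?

Site 3

For each candidate, compare |candidate − station| to the reported distance:
Site 1: residuals N03 34.3, N04 32.0, N05 10.8 → max 34.3 km
Site 2: residuals N03 29.3, N04 32.6, N05 2.0 → max 32.6 km
Site 3: residuals N03 0.0, N04 0.0, N05 0.0 → max 0.0 km
Site 4: residuals N03 13.7, N04 0.6, N05 12.2 → max 13.7 km
Only Site 3 has all residuals ≈ 0.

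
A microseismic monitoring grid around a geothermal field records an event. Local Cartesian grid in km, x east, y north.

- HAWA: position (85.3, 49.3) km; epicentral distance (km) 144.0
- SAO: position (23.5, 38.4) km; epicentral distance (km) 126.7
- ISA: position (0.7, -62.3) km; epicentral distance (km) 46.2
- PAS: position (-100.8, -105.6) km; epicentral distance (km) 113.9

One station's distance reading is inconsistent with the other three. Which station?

Solve using three stations at a time. Using HAWA, SAO, ISA (subtract circle equations pairwise → linear system) gives (x, y) ≈ (39.6, -87.3).
Distances from that point to each station vs reported:
  HAWA: calculated 144.0 vs reported 144.0 → residual 0.0 km
  SAO: calculated 126.7 vs reported 126.7 → residual 0.0 km
  ISA: calculated 46.3 vs reported 46.2 → residual 0.1 km
  PAS: calculated 141.6 vs reported 113.9 → residual 27.7 km
HAWA, SAO, ISA are mutually consistent (residuals ≈ 0); PAS is off by 27.7 km.

PAS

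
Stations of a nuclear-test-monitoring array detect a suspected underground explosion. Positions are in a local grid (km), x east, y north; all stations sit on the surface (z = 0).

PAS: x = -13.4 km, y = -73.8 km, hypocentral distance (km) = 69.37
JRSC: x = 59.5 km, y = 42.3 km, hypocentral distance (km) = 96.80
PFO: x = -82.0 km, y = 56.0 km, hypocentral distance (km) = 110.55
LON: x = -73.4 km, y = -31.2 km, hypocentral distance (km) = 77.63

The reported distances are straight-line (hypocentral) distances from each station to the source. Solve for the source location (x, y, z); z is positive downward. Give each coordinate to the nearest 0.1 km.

(-7.5, -16.2, 38.2)

Each station gives a sphere (x−x_i)² + (y−y_i)² + z² = d_i² (stations at z=0).
Subtracting the PAS sphere from JRSC and PFO: z² cancels, leaving linear equations in x and y:
145.8 x + 232.2 y = -4854.50
-137.2 x + 259.6 y = -3175.11
Solving: x ≈ -7.502, y ≈ -16.196 km (keep extra digits for the depth step; rounded: -7.5, -16.2).
Then from the PAS sphere: z² = 69.37² − (x + 13.4)² − (y + 73.8)² with x = -7.502, y = -16.196, so z ≈ 38.199 ≈ 38.2 km.
Check against LON (with the unrounded solution): distance 77.63 ≈ 77.63 km. ✓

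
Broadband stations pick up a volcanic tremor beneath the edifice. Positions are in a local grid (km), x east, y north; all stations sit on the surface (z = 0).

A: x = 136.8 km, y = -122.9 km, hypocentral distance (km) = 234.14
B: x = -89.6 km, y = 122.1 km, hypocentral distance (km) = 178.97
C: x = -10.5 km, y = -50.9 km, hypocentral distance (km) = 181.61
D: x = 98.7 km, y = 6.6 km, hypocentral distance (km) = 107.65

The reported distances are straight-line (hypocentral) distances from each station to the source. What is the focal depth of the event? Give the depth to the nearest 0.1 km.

z ≈ 54.4 km

Each station gives a sphere (x−x_i)² + (y−y_i)² + z² = d_i² (stations at z=0).
Subtracting the A sphere from B and C: z² cancels, leaving linear equations in x and y:
-452.8 x + 490.0 y = 11909.20
-294.6 x + 144.0 y = -9278.24
Solving: x ≈ 79.105, y ≈ 97.404 km (keep extra digits for the depth step; rounded: 79.1, 97.4).
Then from the A sphere: z² = 234.14² − (x − 136.8)² − (y + 122.9)² with x = 79.105, y = 97.404, so z ≈ 54.396 ≈ 54.4 km.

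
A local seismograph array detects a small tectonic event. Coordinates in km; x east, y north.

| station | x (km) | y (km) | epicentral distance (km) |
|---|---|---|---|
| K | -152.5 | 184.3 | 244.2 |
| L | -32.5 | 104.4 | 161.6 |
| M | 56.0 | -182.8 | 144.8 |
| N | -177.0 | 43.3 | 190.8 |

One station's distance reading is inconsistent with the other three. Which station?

Solve using three stations at a time. Using L, M, N (subtract circle equations pairwise → linear system) gives (x, y) ≈ (-14.2, -56.2).
Distances from that point to each station vs reported:
  K: calculated 277.4 vs reported 244.2 → residual 33.2 km
  L: calculated 161.6 vs reported 161.6 → residual 0.0 km
  M: calculated 144.8 vs reported 144.8 → residual 0.0 km
  N: calculated 190.8 vs reported 190.8 → residual 0.0 km
L, M, N are mutually consistent (residuals ≈ 0); K is off by 33.2 km.

K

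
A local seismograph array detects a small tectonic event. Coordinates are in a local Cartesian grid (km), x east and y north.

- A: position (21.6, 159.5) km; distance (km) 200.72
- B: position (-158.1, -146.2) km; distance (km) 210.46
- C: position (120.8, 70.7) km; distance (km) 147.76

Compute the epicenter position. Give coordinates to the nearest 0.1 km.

x ≈ 24.3 km, y ≈ -41.2 km

Circle about each station: (x − 21.6)² + (y − 159.5)² = 200.72²; (x + 158.1)² + (y + 146.2)² = 210.46²; (x − 120.8)² + (y − 70.7)² = 147.76².
Subtracting the A equation from the B and C equations removes the quadratic terms:
-359.4 x − 611.4 y = 16458.35
198.4 x − 177.6 y = 12139.82
Solving the 2×2 system: x ≈ 24.3, y ≈ -41.2 km.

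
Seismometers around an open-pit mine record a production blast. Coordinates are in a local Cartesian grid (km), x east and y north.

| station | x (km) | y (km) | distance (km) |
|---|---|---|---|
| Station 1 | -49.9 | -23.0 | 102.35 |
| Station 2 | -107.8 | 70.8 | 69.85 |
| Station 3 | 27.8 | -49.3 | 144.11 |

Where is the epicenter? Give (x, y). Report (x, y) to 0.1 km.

x ≈ -38.4 km, y ≈ 78.7 km

Circle about each station: (x + 49.9)² + (y + 23.0)² = 102.35²; (x + 107.8)² + (y − 70.8)² = 69.85²; (x − 27.8)² + (y + 49.3)² = 144.11².
Subtracting pairs of circle equations eliminates x²+y² and gives linear equations (the radical axes):
-115.8 x + 187.6 y = 19210.97
155.4 x − 52.6 y = -10107.85
Solving the 2×2 system: x ≈ -38.4, y ≈ 78.7 km.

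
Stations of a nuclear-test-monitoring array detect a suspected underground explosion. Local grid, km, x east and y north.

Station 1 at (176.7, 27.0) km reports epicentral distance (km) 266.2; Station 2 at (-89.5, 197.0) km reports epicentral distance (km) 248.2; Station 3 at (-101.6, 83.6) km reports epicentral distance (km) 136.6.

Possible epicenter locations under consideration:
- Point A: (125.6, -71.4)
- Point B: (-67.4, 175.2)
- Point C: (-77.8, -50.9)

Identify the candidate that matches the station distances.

Point C

For each candidate, compare |candidate − station| to the reported distance:
Point A: residuals Station 1 155.3, Station 2 95.8, Station 3 138.4 → max 155.3 km
Point B: residuals Station 1 19.4, Station 2 217.2, Station 3 38.8 → max 217.2 km
Point C: residuals Station 1 0.0, Station 2 0.0, Station 3 0.0 → max 0.0 km
Only Point C has all residuals ≈ 0.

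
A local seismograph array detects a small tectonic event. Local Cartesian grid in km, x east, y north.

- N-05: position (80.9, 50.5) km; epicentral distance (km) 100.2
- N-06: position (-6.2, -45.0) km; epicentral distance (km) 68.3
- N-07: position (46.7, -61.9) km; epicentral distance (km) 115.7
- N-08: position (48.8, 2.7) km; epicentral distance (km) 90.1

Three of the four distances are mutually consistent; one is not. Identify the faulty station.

N-05

Solve using three stations at a time. Using N-06, N-07, N-08 (subtract circle equations pairwise → linear system) gives (x, y) ≈ (-40.6, 14.1).
Distances from that point to each station vs reported:
  N-05: calculated 126.9 vs reported 100.2 → residual 26.7 km
  N-06: calculated 68.3 vs reported 68.3 → residual 0.0 km
  N-07: calculated 115.7 vs reported 115.7 → residual 0.0 km
  N-08: calculated 90.1 vs reported 90.1 → residual 0.0 km
N-06, N-07, N-08 are mutually consistent (residuals ≈ 0); N-05 is off by 26.7 km.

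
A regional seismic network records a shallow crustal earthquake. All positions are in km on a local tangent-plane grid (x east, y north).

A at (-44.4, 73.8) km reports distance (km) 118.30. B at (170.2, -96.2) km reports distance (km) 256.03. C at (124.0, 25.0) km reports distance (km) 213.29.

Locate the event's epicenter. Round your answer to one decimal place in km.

-79.4 km east, -39.2 km north

Circle about each station: (x + 44.4)² + (y − 73.8)² = 118.30²; (x − 170.2)² + (y + 96.2)² = 256.03²; (x − 124.0)² + (y − 25.0)² = 213.29².
Subtracting the A equation from the B and C equations removes the quadratic terms:
429.2 x − 340.0 y = -20751.79
336.8 x − 97.6 y = -22914.53
Solving the 2×2 system: x ≈ -79.4, y ≈ -39.2 km.
Check against A (with the unrounded x, y): √((x + 44.4)²+(y − 73.8)²) = 118.28 ≈ 118.30 km. ✓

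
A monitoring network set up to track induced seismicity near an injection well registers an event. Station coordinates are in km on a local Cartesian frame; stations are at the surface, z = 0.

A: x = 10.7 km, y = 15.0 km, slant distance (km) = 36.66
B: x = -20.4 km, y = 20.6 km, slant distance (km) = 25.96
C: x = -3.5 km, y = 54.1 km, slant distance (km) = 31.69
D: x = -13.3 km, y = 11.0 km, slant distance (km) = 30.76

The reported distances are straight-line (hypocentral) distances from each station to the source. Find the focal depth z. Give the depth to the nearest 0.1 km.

depth ≈ 21.6 km

Each station gives a sphere (x−x_i)² + (y−y_i)² + z² = d_i² (stations at z=0).
Subtracting the A sphere from B and C: z² cancels, leaving linear equations in x and y:
-62.2 x + 11.2 y = 1171.06
-28.4 x + 78.2 y = 2939.27
Solving: x ≈ -12.903, y ≈ 32.900 km (keep extra digits for the depth step; rounded: -12.9, 32.9).
Then from the A sphere: z² = 36.66² − (x − 10.7)² − (y − 15.0)² with x = -12.903, y = 32.900, so z ≈ 21.597 ≈ 21.6 km.
Check against D (with the unrounded solution): distance 30.76 ≈ 30.76 km. ✓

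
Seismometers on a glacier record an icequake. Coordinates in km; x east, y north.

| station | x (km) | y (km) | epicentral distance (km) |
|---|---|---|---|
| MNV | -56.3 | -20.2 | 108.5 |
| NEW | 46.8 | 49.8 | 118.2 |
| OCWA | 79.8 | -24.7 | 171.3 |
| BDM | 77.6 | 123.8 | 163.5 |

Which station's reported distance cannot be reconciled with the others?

Solve using three stations at a time. Using NEW, OCWA, BDM (subtract circle equations pairwise → linear system) gives (x, y) ≈ (-71.3, 56.1).
Distances from that point to each station vs reported:
  MNV: calculated 77.8 vs reported 108.5 → residual 30.7 km
  NEW: calculated 118.2 vs reported 118.2 → residual 0.0 km
  OCWA: calculated 171.3 vs reported 171.3 → residual 0.0 km
  BDM: calculated 163.5 vs reported 163.5 → residual 0.0 km
NEW, OCWA, BDM are mutually consistent (residuals ≈ 0); MNV is off by 30.7 km.

MNV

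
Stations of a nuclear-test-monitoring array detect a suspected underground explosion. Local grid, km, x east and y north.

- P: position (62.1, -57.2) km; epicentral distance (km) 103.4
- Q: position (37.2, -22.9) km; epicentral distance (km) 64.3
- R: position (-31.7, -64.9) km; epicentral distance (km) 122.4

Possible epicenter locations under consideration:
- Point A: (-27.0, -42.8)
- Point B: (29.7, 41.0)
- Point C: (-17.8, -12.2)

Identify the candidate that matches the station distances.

Point B

For each candidate, compare |candidate − station| to the reported distance:
Point A: residuals P 13.1, Q 2.9, R 99.8 → max 99.8 km
Point B: residuals P 0.0, Q 0.0, R 0.0 → max 0.0 km
Point C: residuals P 11.7, Q 8.3, R 67.9 → max 67.9 km
Only Point B has all residuals ≈ 0.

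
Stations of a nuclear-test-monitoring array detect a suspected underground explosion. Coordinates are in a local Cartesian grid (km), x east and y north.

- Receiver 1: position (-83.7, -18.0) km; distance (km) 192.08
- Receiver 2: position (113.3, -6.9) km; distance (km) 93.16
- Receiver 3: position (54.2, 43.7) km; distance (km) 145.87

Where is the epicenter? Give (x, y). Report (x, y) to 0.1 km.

Circle about each station: (x + 83.7)² + (y + 18.0)² = 192.08²; (x − 113.3)² + (y + 6.9)² = 93.16²; (x − 54.2)² + (y − 43.7)² = 145.87².
Subtracting the Receiver 1 equation from the Receiver 2 and Receiver 3 equations removes the quadratic terms:
394.0 x + 22.2 y = 33770.75
275.8 x + 123.4 y = 13134.31
Solving the 2×2 system: x ≈ 91.2, y ≈ -97.4 km.
Check against Receiver 1 (with the unrounded x, y): √((x + 83.7)²+(y + 18.0)²) = 192.08 ≈ 192.08 km. ✓

(91.2, -97.4)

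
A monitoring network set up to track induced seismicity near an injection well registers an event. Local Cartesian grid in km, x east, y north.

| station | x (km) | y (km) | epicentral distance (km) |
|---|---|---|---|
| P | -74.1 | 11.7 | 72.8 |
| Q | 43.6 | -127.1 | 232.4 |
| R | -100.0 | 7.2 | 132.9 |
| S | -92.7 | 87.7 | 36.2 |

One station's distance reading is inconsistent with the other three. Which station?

R

Solve using three stations at a time. Using P, Q, S (subtract circle equations pairwise → linear system) gives (x, y) ≈ (-56.9, 82.4).
Distances from that point to each station vs reported:
  P: calculated 72.8 vs reported 72.8 → residual 0.0 km
  Q: calculated 232.4 vs reported 232.4 → residual 0.0 km
  R: calculated 86.7 vs reported 132.9 → residual 46.2 km
  S: calculated 36.2 vs reported 36.2 → residual 0.0 km
P, Q, S are mutually consistent (residuals ≈ 0); R is off by 46.2 km.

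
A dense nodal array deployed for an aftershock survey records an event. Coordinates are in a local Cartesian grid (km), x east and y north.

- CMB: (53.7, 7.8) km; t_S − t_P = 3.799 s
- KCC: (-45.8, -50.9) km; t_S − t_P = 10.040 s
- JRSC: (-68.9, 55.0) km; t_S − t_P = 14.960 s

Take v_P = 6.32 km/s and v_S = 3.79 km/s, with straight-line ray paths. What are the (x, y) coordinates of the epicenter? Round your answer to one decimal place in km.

Distance from S−P lag: d = Δt · v_P v_S / (v_P − v_S) = Δt · (6.32·3.79)/(6.32−3.79) ≈ 9.4675·Δt.
So d_CMB = 35.97, d_KCC = 95.05, d_JRSC = 141.63 km.
Circle about each station: (x − 53.7)² + (y − 7.8)² = 35.97²; (x + 45.8)² + (y + 50.9)² = 95.05²; (x + 68.9)² + (y − 55.0)² = 141.63².
Subtracting the CMB equation from the KCC and JRSC equations removes the quadratic terms:
-199.0 x − 117.4 y = -5996.74
-245.2 x + 94.4 y = -13937.54
Solving the 2×2 system: x ≈ 46.3, y ≈ -27.4 km.
Check against CMB (with the unrounded x, y): √((x − 53.7)²+(y − 7.8)²) = 35.96 ≈ 35.97 km. ✓

x ≈ 46.3 km, y ≈ -27.4 km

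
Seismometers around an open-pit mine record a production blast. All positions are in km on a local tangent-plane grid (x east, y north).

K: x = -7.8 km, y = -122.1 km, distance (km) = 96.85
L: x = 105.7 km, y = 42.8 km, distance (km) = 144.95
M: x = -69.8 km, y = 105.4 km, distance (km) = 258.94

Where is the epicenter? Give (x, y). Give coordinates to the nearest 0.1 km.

86.7 km east, -100.9 km north

Circle about each station: (x + 7.8)² + (y + 122.1)² = 96.85²; (x − 105.7)² + (y − 42.8)² = 144.95²; (x + 69.8)² + (y − 105.4)² = 258.94².
Subtracting pairs of circle equations eliminates x²+y² and gives linear equations (the radical axes):
227.0 x + 329.8 y = -13595.50
-124.0 x + 455.0 y = -56658.05
Solving the 2×2 system: x ≈ 86.7, y ≈ -100.9 km.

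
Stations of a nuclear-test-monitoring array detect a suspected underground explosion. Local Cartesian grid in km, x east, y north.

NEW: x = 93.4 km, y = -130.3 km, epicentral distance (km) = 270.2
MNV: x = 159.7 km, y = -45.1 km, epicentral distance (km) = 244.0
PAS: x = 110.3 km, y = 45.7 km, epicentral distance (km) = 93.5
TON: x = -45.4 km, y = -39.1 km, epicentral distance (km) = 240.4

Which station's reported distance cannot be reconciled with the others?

Solve using three stations at a time. Using NEW, PAS, TON (subtract circle equations pairwise → linear system) gives (x, y) ≈ (116.1, 138.9).
Distances from that point to each station vs reported:
  NEW: calculated 270.2 vs reported 270.2 → residual 0.0 km
  MNV: calculated 189.1 vs reported 244.0 → residual 54.9 km
  PAS: calculated 93.4 vs reported 93.5 → residual 0.1 km
  TON: calculated 240.4 vs reported 240.4 → residual 0.0 km
NEW, PAS, TON are mutually consistent (residuals ≈ 0); MNV is off by 54.9 km.

MNV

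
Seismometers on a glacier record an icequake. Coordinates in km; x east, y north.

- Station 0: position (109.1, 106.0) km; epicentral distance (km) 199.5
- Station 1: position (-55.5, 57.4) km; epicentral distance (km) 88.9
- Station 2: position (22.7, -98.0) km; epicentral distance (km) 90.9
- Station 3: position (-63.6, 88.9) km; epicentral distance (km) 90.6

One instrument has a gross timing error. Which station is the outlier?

Station 3

Solve using three stations at a time. Using Station 0, Station 1, Station 2 (subtract circle equations pairwise → linear system) gives (x, y) ≈ (-37.2, -29.6).
Distances from that point to each station vs reported:
  Station 0: calculated 199.5 vs reported 199.5 → residual 0.0 km
  Station 1: calculated 88.9 vs reported 88.9 → residual 0.0 km
  Station 2: calculated 90.9 vs reported 90.9 → residual 0.0 km
  Station 3: calculated 121.4 vs reported 90.6 → residual 30.8 km
Station 0, Station 1, Station 2 are mutually consistent (residuals ≈ 0); Station 3 is off by 30.8 km.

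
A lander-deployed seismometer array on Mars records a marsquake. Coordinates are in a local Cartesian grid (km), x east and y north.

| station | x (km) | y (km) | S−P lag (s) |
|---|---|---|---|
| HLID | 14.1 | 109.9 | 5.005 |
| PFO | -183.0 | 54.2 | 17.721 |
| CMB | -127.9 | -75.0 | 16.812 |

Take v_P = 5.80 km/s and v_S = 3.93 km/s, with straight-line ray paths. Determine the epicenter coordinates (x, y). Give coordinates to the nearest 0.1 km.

(33.0, 51.9)

Distance from S−P lag: d = Δt · v_P v_S / (v_P − v_S) = Δt · (5.80·3.93)/(5.80−3.93) ≈ 12.1893·Δt.
So d_HLID = 61.01, d_PFO = 216.01, d_CMB = 204.93 km.
Circle about each station: (x − 14.1)² + (y − 109.9)² = 61.01²; (x + 183.0)² + (y − 54.2)² = 216.01²; (x + 127.9)² + (y + 75.0)² = 204.93².
Subtracting pairs of circle equations eliminates x²+y² and gives linear equations (the radical axes):
-394.2 x − 111.4 y = -18788.28
-284.0 x − 369.8 y = -28567.49
Solving the 2×2 system: x ≈ 33.0, y ≈ 51.9 km.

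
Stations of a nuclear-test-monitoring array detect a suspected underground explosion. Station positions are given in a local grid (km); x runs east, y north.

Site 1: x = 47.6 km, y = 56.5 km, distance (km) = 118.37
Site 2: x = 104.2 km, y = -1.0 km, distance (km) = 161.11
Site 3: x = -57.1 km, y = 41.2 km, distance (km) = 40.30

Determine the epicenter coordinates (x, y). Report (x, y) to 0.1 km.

Circle about each station: (x − 47.6)² + (y − 56.5)² = 118.37²; (x − 104.2)² + (y + 1.0)² = 161.11²; (x + 57.1)² + (y − 41.2)² = 40.30².
Subtracting the Site 1 equation from the Site 2 and Site 3 equations removes the quadratic terms:
113.2 x − 115.0 y = -6544.35
-209.4 x − 30.6 y = 11887.21
Solving the 2×2 system: x ≈ -56.9, y ≈ 0.9 km.

-56.9 km east, 0.9 km north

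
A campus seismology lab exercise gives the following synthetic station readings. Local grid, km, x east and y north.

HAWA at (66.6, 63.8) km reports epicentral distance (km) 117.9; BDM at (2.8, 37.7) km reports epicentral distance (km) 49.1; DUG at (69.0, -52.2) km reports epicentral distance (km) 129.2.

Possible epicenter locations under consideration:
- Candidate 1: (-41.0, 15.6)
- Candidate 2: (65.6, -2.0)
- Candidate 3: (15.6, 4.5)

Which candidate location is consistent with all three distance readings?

For each candidate, compare |candidate − station| to the reported distance:
Candidate 1: residuals HAWA 0.0, BDM 0.0, DUG 0.0 → max 0.0 km
Candidate 2: residuals HAWA 52.1, BDM 25.2, DUG 78.9 → max 78.9 km
Candidate 3: residuals HAWA 39.7, BDM 13.5, DUG 51.3 → max 51.3 km
Only Candidate 1 has all residuals ≈ 0.

Candidate 1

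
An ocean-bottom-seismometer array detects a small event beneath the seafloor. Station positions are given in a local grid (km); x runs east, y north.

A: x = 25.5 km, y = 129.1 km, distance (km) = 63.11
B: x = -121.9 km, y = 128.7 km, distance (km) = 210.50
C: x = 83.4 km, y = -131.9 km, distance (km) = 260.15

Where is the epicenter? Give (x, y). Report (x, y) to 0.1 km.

(88.6, 128.2)

Circle about each station: (x − 25.5)² + (y − 129.1)² = 63.11²; (x + 121.9)² + (y − 128.7)² = 210.50²; (x − 83.4)² + (y + 131.9)² = 260.15².
Subtracting pairs of circle equations eliminates x²+y² and gives linear equations (the radical axes):
-294.8 x − 0.8 y = -26221.14
115.8 x − 522.0 y = -56659.04
Solving the 2×2 system: x ≈ 88.6, y ≈ 128.2 km.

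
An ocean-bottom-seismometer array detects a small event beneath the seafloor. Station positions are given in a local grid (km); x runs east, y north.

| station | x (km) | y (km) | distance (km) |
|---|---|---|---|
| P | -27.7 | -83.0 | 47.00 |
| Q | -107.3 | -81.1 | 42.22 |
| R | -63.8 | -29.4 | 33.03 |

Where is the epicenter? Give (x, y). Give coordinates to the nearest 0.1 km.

x ≈ -69.7 km, y ≈ -61.9 km

Circle about each station: (x + 27.7)² + (y + 83.0)² = 47.00²; (x + 107.3)² + (y + 81.1)² = 42.22²; (x + 63.8)² + (y + 29.4)² = 33.03².
Subtracting the P equation from the Q and R equations removes the quadratic terms:
-159.2 x + 3.8 y = 10860.68
-72.2 x + 107.2 y = -1603.47
Solving the 2×2 system: x ≈ -69.7, y ≈ -61.9 km.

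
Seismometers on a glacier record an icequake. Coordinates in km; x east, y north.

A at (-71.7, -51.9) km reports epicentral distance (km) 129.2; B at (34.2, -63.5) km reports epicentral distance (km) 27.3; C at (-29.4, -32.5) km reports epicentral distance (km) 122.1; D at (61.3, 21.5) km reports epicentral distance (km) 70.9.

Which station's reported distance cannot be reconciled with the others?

Solve using three stations at a time. Using A, B, D (subtract circle equations pairwise → linear system) gives (x, y) ≈ (57.5, -49.3).
Distances from that point to each station vs reported:
  A: calculated 129.2 vs reported 129.2 → residual 0.0 km
  B: calculated 27.3 vs reported 27.3 → residual 0.0 km
  C: calculated 88.5 vs reported 122.1 → residual 33.6 km
  D: calculated 70.9 vs reported 70.9 → residual 0.0 km
A, B, D are mutually consistent (residuals ≈ 0); C is off by 33.6 km.

C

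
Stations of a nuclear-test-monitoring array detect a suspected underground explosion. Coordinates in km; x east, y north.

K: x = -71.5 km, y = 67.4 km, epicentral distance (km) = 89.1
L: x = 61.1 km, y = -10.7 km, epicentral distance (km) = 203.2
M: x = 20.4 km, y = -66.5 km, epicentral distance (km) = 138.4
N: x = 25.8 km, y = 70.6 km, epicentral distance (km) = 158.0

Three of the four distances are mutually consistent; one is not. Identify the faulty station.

L

Solve using three stations at a time. Using K, M, N (subtract circle equations pairwise → linear system) gives (x, y) ≈ (-107.6, -14.0).
Distances from that point to each station vs reported:
  K: calculated 89.0 vs reported 89.1 → residual 0.1 km
  L: calculated 168.7 vs reported 203.2 → residual 34.5 km
  M: calculated 138.4 vs reported 138.4 → residual 0.0 km
  N: calculated 158.0 vs reported 158.0 → residual 0.0 km
K, M, N are mutually consistent (residuals ≈ 0); L is off by 34.5 km.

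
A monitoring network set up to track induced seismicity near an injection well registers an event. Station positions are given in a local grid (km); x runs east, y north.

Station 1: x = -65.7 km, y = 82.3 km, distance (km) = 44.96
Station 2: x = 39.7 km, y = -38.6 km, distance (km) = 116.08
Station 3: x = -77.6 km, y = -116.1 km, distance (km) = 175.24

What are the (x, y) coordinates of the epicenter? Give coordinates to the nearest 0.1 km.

Circle about each station: (x + 65.7)² + (y − 82.3)² = 44.96²; (x − 39.7)² + (y + 38.6)² = 116.08²; (x + 77.6)² + (y + 116.1)² = 175.24².
Subtracting the Station 1 equation from the Station 2 and Station 3 equations removes the quadratic terms:
210.8 x − 241.8 y = -19476.89
-23.8 x − 396.8 y = -20276.47
Solving the 2×2 system: x ≈ -31.6, y ≈ 53.0 km.

(-31.6, 53.0)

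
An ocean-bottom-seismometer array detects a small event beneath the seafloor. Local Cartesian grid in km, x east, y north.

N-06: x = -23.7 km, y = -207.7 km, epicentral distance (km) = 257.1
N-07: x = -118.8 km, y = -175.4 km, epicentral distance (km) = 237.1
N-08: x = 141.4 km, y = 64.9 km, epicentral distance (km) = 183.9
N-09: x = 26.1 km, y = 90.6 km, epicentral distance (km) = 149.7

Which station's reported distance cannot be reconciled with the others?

Solve using three stations at a time. Using N-06, N-07, N-08 (subtract circle equations pairwise → linear system) gives (x, y) ≈ (-41.6, 48.7).
Distances from that point to each station vs reported:
  N-06: calculated 257.0 vs reported 257.1 → residual 0.1 km
  N-07: calculated 237.0 vs reported 237.1 → residual 0.1 km
  N-08: calculated 183.7 vs reported 183.9 → residual 0.2 km
  N-09: calculated 79.7 vs reported 149.7 → residual 70.0 km
N-06, N-07, N-08 are mutually consistent (residuals ≈ 0); N-09 is off by 70.0 km.

N-09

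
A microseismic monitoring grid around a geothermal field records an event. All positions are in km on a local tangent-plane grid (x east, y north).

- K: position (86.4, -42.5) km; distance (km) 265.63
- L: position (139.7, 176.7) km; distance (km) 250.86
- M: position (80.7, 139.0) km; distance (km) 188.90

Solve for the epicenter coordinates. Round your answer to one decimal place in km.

Circle about each station: (x − 86.4)² + (y + 42.5)² = 265.63²; (x − 139.7)² + (y − 176.7)² = 250.86²; (x − 80.7)² + (y − 139.0)² = 188.90².
Subtracting the K equation from the L and M equations removes the quadratic terms:
106.6 x + 438.4 y = 49096.33
-11.4 x + 363.0 y = 51438.37
Solving the 2×2 system: x ≈ -108.2, y ≈ 138.3 km.

x ≈ -108.2 km, y ≈ 138.3 km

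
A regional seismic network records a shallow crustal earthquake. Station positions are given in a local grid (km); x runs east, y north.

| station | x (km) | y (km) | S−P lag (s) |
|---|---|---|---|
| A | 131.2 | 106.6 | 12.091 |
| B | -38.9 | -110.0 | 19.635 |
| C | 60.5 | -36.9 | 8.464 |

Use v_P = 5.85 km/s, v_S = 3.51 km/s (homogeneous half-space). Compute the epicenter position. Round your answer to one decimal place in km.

Distance from S−P lag: d = Δt · v_P v_S / (v_P − v_S) = Δt · (5.85·3.51)/(5.85−3.51) ≈ 8.7750·Δt.
So d_A = 106.10, d_B = 172.30, d_C = 74.27 km.
Circle about each station: (x − 131.2)² + (y − 106.6)² = 106.10²; (x + 38.9)² + (y + 110.0)² = 172.30²; (x − 60.5)² + (y + 36.9)² = 74.27².
Subtracting the A equation from the B and C equations removes the quadratic terms:
-340.2 x − 433.2 y = -33393.87
-141.4 x − 287.0 y = -17813.96
Solving the 2×2 system: x ≈ 51.3, y ≈ 36.8 km.
Check against A (with the unrounded x, y): √((x − 131.2)²+(y − 106.6)²) = 106.09 ≈ 106.10 km. ✓

51.3 km east, 36.8 km north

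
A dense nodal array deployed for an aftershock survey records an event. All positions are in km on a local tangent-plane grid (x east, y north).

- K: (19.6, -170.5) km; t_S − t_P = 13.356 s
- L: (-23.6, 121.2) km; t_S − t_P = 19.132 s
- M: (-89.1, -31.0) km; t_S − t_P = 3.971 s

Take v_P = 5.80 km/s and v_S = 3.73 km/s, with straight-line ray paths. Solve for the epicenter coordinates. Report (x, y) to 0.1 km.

(-78.4, -71.1)

Distance from S−P lag: d = Δt · v_P v_S / (v_P − v_S) = Δt · (5.80·3.73)/(5.80−3.73) ≈ 10.4512·Δt.
So d_K = 139.59, d_L = 199.95, d_M = 41.50 km.
Circle about each station: (x − 19.6)² + (y + 170.5)² = 139.59²; (x + 23.6)² + (y − 121.2)² = 199.95²; (x + 89.1)² + (y + 31.0)² = 41.50².
Subtracting the K equation from the L and M equations removes the quadratic terms:
-86.4 x + 583.4 y = -34702.64
-217.4 x + 279.0 y = -2791.48
Solving the 2×2 system: x ≈ -78.4, y ≈ -71.1 km.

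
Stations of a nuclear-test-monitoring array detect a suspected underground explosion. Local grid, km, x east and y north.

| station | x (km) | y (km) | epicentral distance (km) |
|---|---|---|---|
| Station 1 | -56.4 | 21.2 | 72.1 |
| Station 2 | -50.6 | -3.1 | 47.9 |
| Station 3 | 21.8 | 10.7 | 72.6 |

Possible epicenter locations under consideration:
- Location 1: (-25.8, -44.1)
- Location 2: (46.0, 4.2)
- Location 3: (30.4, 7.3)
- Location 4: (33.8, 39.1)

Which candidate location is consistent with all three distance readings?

For each candidate, compare |candidate − station| to the reported distance:
Location 1: residuals Station 1 0.0, Station 2 0.0, Station 3 0.0 → max 0.0 km
Location 2: residuals Station 1 31.7, Station 2 49.0, Station 3 47.5 → max 49.0 km
Location 3: residuals Station 1 15.8, Station 2 33.8, Station 3 63.4 → max 63.4 km
Location 4: residuals Station 1 19.9, Station 2 46.5, Station 3 41.8 → max 46.5 km
Only Location 1 has all residuals ≈ 0.

Location 1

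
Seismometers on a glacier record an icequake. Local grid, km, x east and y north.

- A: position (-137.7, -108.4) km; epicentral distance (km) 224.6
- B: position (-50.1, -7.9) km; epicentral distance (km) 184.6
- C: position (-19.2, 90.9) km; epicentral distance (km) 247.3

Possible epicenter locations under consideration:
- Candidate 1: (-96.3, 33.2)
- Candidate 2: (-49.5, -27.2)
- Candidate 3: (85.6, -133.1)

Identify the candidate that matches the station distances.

Candidate 3

For each candidate, compare |candidate − station| to the reported distance:
Candidate 1: residuals A 77.1, B 122.8, C 151.0 → max 151.0 km
Candidate 2: residuals A 104.7, B 165.3, C 125.4 → max 165.3 km
Candidate 3: residuals A 0.1, B 0.0, C 0.0 → max 0.1 km
Only Candidate 3 has all residuals ≈ 0.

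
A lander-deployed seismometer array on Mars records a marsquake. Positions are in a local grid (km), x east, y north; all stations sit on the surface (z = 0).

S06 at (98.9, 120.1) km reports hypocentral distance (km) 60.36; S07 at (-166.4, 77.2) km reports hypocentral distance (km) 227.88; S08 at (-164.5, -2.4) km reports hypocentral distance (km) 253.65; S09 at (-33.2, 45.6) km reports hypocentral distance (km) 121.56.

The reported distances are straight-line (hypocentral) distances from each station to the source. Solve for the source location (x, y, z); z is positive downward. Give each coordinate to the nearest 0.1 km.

(53.7, 120.6, 40.0)

Each station gives a sphere (x−x_i)² + (y−y_i)² + z² = d_i² (stations at z=0).
Subtracting the S06 sphere from S07 and S08: z² cancels, leaving linear equations in x and y:
-530.6 x − 85.8 y = -38842.38
-526.8 x − 245.0 y = -57834.20
Solving: x ≈ 53.707, y ≈ 120.577 km (keep extra digits for the depth step; rounded: 53.7, 120.6).
Then from the S06 sphere: z² = 60.36² − (x − 98.9)² − (y − 120.1)² with x = 53.707, y = 120.577, so z ≈ 40.009 ≈ 40.0 km.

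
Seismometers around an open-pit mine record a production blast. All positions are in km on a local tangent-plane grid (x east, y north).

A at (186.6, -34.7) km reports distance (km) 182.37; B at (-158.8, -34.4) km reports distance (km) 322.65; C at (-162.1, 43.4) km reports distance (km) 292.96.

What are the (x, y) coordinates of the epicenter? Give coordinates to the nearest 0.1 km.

Circle about each station: (x − 186.6)² + (y + 34.7)² = 182.37²; (x + 158.8)² + (y + 34.4)² = 322.65²; (x + 162.1)² + (y − 43.4)² = 292.96².
Subtracting the A equation from the B and C equations removes the quadratic terms:
-690.8 x + 0.6 y = -80467.06
-697.4 x + 156.2 y = -60430.42
Solving the 2×2 system: x ≈ 116.6, y ≈ 133.7 km.

(116.6, 133.7)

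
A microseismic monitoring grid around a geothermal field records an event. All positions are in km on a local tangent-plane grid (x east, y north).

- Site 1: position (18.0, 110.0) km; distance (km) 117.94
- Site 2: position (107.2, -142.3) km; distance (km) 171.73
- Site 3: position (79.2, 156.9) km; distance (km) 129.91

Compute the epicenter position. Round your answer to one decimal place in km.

Circle about each station: (x − 18.0)² + (y − 110.0)² = 117.94²; (x − 107.2)² + (y + 142.3)² = 171.73²; (x − 79.2)² + (y − 156.9)² = 129.91².
Subtracting pairs of circle equations eliminates x²+y² and gives linear equations (the radical axes):
178.4 x − 504.6 y = 3735.78
122.4 x + 93.8 y = 15499.49
Solving the 2×2 system: x ≈ 104.1, y ≈ 29.4 km.

104.1 km east, 29.4 km north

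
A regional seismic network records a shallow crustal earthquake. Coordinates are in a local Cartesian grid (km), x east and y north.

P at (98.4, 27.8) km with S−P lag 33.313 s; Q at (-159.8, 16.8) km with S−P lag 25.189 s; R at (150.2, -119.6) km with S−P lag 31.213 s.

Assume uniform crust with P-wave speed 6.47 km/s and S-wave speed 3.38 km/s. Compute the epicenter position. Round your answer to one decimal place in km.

x ≈ -70.0 km, y ≈ -137.2 km

Distance from S−P lag: d = Δt · v_P v_S / (v_P − v_S) = Δt · (6.47·3.38)/(6.47−3.38) ≈ 7.0772·Δt.
So d_P = 235.76, d_Q = 178.27, d_R = 220.90 km.
Circle about each station: (x − 98.4)² + (y − 27.8)² = 235.76²; (x + 159.8)² + (y − 16.8)² = 178.27²; (x − 150.2)² + (y + 119.6)² = 220.90².
Subtracting pairs of circle equations eliminates x²+y² and gives linear equations (the radical axes):
-516.4 x − 22.0 y = 39165.46
103.6 x − 294.8 y = 33194.77
Solving the 2×2 system: x ≈ -70.0, y ≈ -137.2 km.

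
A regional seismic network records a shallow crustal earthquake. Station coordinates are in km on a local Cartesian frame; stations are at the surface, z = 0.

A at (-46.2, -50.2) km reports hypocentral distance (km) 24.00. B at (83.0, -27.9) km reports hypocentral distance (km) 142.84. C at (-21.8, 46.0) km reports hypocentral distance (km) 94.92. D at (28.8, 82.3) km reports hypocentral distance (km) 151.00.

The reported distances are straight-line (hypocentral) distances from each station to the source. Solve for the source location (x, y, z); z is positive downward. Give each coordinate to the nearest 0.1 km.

Each station gives a sphere (x−x_i)² + (y−y_i)² + z² = d_i² (stations at z=0).
Subtracting the A sphere from B and C: z² cancels, leaving linear equations in x and y:
258.4 x + 44.6 y = -16814.34
48.8 x + 192.4 y = -10497.05
Solving: x ≈ -58.202, y ≈ -39.796 km (keep extra digits for the depth step; rounded: -58.2, -39.8).
Then from the A sphere: z² = 24.00² − (x + 46.2)² − (y + 50.2)² with x = -58.202, y = -39.796, so z ≈ 17.992 ≈ 18.0 km.

x ≈ -58.2 km, y ≈ -39.8 km, depth ≈ 18.0 km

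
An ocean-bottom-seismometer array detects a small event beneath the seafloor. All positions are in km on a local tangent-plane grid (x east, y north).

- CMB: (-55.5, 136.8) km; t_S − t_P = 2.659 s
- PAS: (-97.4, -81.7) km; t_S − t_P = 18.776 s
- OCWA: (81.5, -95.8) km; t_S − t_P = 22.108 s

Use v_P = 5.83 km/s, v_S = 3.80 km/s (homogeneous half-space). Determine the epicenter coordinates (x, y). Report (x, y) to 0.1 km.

Distance from S−P lag: d = Δt · v_P v_S / (v_P − v_S) = Δt · (5.83·3.80)/(5.83−3.80) ≈ 10.9133·Δt.
So d_CMB = 29.02, d_PAS = 204.91, d_OCWA = 241.27 km.
Circle about each station: (x + 55.5)² + (y − 136.8)² = 29.02²; (x + 97.4)² + (y + 81.7)² = 204.91²; (x − 81.5)² + (y + 95.8)² = 241.27².
Subtracting the CMB equation from the PAS and OCWA equations removes the quadratic terms:
-83.8 x − 437.0 y = -46778.79
274.0 x − 465.2 y = -63343.65
Solving the 2×2 system: x ≈ -37.3, y ≈ 114.2 km.
Check against CMB (with the unrounded x, y): √((x + 55.5)²+(y − 136.8)²) = 29.02 ≈ 29.02 km. ✓

-37.3 km east, 114.2 km north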